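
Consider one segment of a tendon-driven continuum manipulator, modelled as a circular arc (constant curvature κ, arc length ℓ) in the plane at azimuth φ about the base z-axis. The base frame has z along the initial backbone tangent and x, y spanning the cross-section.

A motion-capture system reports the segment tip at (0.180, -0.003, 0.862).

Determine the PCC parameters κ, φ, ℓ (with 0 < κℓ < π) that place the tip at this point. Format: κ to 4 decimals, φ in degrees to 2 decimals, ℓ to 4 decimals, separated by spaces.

ρ = √(x²+y²) = √(0.180² + -0.003²) = 0.18002
φ = atan2(y, x) mod 360° = atan2(-0.003, 0.180) = 359.0452°
|p|² = ρ² + z² = 0.18002² + 0.862² = 0.77545
κ = 2ρ / |p|² = 2×0.18002 / 0.77545 = 0.46431
θ = 2·atan2(ρ, z) = 2·atan2(0.18002, 0.862) = 0.41177 rad
ℓ = θ/κ = 0.41177/0.46431 = 0.88685

0.4643 359.05 0.8869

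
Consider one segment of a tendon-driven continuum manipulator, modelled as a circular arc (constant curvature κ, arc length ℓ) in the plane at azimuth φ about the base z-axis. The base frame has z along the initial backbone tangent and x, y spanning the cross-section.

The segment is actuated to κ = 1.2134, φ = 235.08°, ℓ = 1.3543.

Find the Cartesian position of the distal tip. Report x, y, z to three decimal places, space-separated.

θ = κ·ℓ = 1.2134 × 1.3543 = 1.64331 rad
ρ = (1 − cos θ)/κ = (1 − -0.07245)/1.2134 = 0.88384
z = sin θ / κ = 0.99737/1.2134 = 0.82196
x = ρ cos φ = 0.88384 × cos(235.08°) = -0.50594
y = ρ sin φ = 0.88384 × sin(235.08°) = -0.72470

-0.506 -0.725 0.822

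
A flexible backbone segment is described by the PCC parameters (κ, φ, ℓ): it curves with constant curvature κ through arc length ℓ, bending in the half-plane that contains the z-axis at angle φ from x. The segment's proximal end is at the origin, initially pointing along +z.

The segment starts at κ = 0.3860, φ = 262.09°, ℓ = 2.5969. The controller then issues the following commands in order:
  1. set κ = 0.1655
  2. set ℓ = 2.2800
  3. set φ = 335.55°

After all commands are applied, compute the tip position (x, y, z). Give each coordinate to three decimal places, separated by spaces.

initial: κ=0.3860, φ=262.09°, ℓ=2.5969
cmd 1: set κ=0.1655 → (κ,φ,ℓ)=(0.1655,262.09°,2.5969) → tip=(-0.0756,-0.5443,2.5177)
cmd 2: set ℓ=2.2800 → (κ,φ,ℓ)=(0.1655,262.09°,2.2800) → tip=(-0.0585,-0.4210,2.2263)
cmd 3: set φ=335.55° → (κ,φ,ℓ)=(0.1655,335.55°,2.2800) → tip=(0.3870,-0.1759,2.2263)

0.387 -0.176 2.226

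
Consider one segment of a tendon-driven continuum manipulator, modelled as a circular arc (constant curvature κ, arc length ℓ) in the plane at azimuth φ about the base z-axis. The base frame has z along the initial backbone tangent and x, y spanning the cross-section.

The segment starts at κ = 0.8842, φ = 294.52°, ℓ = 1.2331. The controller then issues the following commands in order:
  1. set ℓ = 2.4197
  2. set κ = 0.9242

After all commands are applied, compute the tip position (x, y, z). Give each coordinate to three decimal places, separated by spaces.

0.726 -1.592 0.851

initial: κ=0.8842, φ=294.52°, ℓ=1.2331
cmd 1: set ℓ=2.4197 → (κ,φ,ℓ)=(0.8842,294.52°,2.4197) → tip=(0.7221,-1.5831,0.9530)
cmd 2: set κ=0.9242 → (κ,φ,ℓ)=(0.9242,294.52°,2.4197) → tip=(0.7263,-1.5923,0.8511)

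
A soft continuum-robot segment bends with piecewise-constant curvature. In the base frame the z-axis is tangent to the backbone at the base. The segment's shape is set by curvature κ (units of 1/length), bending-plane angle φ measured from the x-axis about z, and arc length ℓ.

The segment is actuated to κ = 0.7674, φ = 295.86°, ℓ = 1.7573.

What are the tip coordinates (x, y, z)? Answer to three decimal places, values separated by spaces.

0.443 -0.914 1.271

θ = κ·ℓ = 0.7674 × 1.7573 = 1.34855 rad
ρ = (1 − cos θ)/κ = (1 − 0.22042)/0.7674 = 1.01587
z = sin θ / κ = 0.97541/0.7674 = 1.27105
x = ρ cos φ = 1.01587 × cos(295.86°) = 0.44310
y = ρ sin φ = 1.01587 × sin(295.86°) = -0.91415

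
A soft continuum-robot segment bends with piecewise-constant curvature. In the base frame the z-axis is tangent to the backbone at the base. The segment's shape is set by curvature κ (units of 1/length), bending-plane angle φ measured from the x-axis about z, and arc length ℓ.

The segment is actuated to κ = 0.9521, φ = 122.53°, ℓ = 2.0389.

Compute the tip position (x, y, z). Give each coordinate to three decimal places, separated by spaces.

-0.769 1.206 0.979

θ = κ·ℓ = 0.9521 × 2.0389 = 1.94124 rad
ρ = (1 − cos θ)/κ = (1 − -0.36203)/0.9521 = 1.43055
z = sin θ / κ = 0.93217/0.9521 = 0.97907
x = ρ cos φ = 1.43055 × cos(122.53°) = -0.76927
y = ρ sin φ = 1.43055 × sin(122.53°) = 1.20611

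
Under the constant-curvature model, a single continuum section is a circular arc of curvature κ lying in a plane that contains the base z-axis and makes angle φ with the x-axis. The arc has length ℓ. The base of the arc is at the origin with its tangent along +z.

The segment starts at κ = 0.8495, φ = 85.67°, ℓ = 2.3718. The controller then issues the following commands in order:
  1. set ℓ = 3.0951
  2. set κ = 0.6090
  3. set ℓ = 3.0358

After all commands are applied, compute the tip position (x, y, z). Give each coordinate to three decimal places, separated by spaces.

initial: κ=0.8495, φ=85.67°, ℓ=2.3718
cmd 1: set ℓ=3.0951 → (κ,φ,ℓ)=(0.8495,85.67°,3.0951) → tip=(0.1663,2.1969,0.5770)
cmd 2: set κ=0.6090 → (κ,φ,ℓ)=(0.6090,85.67°,3.0951) → tip=(0.1623,2.1433,1.5617)
cmd 3: set ℓ=3.0358 → (κ,φ,ℓ)=(0.6090,85.67°,3.0358) → tip=(0.1580,2.0867,1.5790)

0.158 2.087 1.579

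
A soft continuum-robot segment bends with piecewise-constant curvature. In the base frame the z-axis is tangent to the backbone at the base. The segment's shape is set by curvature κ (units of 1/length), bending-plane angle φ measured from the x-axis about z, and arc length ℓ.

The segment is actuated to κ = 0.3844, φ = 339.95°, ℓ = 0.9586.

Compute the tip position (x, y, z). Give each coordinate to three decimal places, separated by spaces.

θ = κ·ℓ = 0.3844 × 0.9586 = 0.36849 rad
ρ = (1 − cos θ)/κ = (1 − 0.93287)/0.3844 = 0.17463
z = sin θ / κ = 0.36020/0.3844 = 0.93705
x = ρ cos φ = 0.17463 × cos(339.95°) = 0.16404
y = ρ sin φ = 0.17463 × sin(339.95°) = -0.05987

0.164 -0.060 0.937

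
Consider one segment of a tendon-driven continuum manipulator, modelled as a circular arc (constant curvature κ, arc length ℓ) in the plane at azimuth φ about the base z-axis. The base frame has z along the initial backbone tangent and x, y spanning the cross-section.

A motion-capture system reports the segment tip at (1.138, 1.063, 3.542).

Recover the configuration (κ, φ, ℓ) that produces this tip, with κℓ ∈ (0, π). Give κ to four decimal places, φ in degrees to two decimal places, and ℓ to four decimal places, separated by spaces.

ρ = √(x²+y²) = √(1.138² + 1.063²) = 1.55725
φ = atan2(y, x) mod 360° = atan2(1.063, 1.138) = 43.0484°
|p|² = ρ² + z² = 1.55725² + 3.542² = 14.97078
κ = 2ρ / |p|² = 2×1.55725 / 14.97078 = 0.20804
θ = 2·atan2(ρ, z) = 2·atan2(1.55725, 3.542) = 0.82843 rad
ℓ = θ/κ = 0.82843/0.20804 = 3.98211

0.2080 43.05 3.9821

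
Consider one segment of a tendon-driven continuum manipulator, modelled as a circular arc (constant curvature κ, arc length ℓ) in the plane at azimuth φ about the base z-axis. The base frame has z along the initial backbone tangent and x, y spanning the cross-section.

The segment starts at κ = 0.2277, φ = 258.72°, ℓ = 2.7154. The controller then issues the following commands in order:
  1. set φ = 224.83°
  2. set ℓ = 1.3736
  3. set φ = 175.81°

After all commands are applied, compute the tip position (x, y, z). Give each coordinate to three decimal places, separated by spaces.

-0.212 0.016 1.351

initial: κ=0.2277, φ=258.72°, ℓ=2.7154
cmd 1: set φ=224.83° → (κ,φ,ℓ)=(0.2277,224.83°,2.7154) → tip=(-0.5766,-0.5732,2.5457)
cmd 2: set ℓ=1.3736 → (κ,φ,ℓ)=(0.2277,224.83°,1.3736) → tip=(-0.1511,-0.1502,1.3513)
cmd 3: set φ=175.81° → (κ,φ,ℓ)=(0.2277,175.81°,1.3736) → tip=(-0.2125,0.0156,1.3513)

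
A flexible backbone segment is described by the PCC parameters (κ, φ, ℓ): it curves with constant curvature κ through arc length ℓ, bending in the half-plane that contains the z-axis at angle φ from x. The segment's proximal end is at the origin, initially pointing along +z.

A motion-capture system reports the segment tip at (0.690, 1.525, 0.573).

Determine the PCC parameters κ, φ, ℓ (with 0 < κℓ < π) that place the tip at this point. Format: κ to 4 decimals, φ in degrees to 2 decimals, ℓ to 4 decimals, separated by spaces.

ρ = √(x²+y²) = √(0.690² + 1.525²) = 1.67384
φ = atan2(y, x) mod 360° = atan2(1.525, 0.690) = 65.6552°
|p|² = ρ² + z² = 1.67384² + 0.573² = 3.13005
κ = 2ρ / |p|² = 2×1.67384 / 3.13005 = 1.06952
θ = 2·atan2(ρ, z) = 2·atan2(1.67384, 0.573) = 2.48195 rad
ℓ = θ/κ = 2.48195/1.06952 = 2.32061

1.0695 65.66 2.3206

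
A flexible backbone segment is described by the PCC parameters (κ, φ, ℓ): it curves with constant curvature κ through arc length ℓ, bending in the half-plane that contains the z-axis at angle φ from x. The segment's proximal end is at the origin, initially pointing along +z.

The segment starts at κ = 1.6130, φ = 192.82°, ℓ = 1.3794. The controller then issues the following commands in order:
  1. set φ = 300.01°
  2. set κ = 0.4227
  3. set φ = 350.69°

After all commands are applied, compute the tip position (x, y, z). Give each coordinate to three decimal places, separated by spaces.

initial: κ=1.6130, φ=192.82°, ℓ=1.3794
cmd 1: set φ=300.01° → (κ,φ,ℓ)=(1.6130,300.01°,1.3794) → tip=(0.4988,-0.8635,0.4920)
cmd 2: set κ=0.4227 → (κ,φ,ℓ)=(0.4227,300.01°,1.3794) → tip=(0.1955,-0.3385,1.3026)
cmd 3: set φ=350.69° → (κ,φ,ℓ)=(0.4227,350.69°,1.3794) → tip=(0.3857,-0.0632,1.3026)

0.386 -0.063 1.303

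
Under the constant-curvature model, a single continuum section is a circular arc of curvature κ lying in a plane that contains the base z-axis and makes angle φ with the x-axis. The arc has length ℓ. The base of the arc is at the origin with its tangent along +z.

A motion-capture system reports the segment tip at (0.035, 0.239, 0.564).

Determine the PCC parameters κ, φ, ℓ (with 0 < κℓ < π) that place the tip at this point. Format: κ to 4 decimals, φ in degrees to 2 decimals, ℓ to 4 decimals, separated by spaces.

ρ = √(x²+y²) = √(0.035² + 0.239²) = 0.24155
φ = atan2(y, x) mod 360° = atan2(0.239, 0.035) = 81.6686°
|p|² = ρ² + z² = 0.24155² + 0.564² = 0.37644
κ = 2ρ / |p|² = 2×0.24155 / 0.37644 = 1.28333
θ = 2·atan2(ρ, z) = 2·atan2(0.24155, 0.564) = 0.80929 rad
ℓ = θ/κ = 0.80929/1.28333 = 0.63062

1.2833 81.67 0.6306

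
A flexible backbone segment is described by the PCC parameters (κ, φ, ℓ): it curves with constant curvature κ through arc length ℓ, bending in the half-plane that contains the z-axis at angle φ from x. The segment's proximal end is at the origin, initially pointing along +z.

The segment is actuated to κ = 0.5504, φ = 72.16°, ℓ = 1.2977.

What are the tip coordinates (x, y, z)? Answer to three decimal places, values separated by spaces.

θ = κ·ℓ = 0.5504 × 1.2977 = 0.71425 rad
ρ = (1 − cos θ)/κ = (1 − 0.75558)/0.5504 = 0.44407
z = sin θ / κ = 0.65505/0.5504 = 1.19014
x = ρ cos φ = 0.44407 × cos(72.16°) = 0.13605
y = ρ sin φ = 0.44407 × sin(72.16°) = 0.42272

0.136 0.423 1.190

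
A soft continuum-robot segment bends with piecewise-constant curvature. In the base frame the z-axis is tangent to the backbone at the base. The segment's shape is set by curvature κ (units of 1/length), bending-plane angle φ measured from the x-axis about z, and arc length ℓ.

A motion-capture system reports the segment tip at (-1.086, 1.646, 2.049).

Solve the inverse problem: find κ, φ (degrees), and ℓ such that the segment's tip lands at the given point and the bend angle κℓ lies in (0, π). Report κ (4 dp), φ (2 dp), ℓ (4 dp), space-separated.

0.4877 123.42 3.1424

ρ = √(x²+y²) = √(-1.086² + 1.646²) = 1.97198
φ = atan2(y, x) mod 360° = atan2(1.646, -1.086) = 123.4161°
|p|² = ρ² + z² = 1.97198² + 2.049² = 8.08711
κ = 2ρ / |p|² = 2×1.97198 / 8.08711 = 0.48768
θ = 2·atan2(ρ, z) = 2·atan2(1.97198, 2.049) = 1.53249 rad
ℓ = θ/κ = 1.53249/0.48768 = 3.14238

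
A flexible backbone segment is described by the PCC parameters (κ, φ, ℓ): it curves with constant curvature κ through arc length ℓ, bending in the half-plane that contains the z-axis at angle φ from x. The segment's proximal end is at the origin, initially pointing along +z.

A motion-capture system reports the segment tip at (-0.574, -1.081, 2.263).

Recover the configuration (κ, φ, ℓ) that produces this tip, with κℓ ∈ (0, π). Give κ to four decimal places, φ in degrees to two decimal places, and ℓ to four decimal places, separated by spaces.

ρ = √(x²+y²) = √(-0.574² + -1.081²) = 1.22394
φ = atan2(y, x) mod 360° = atan2(-1.081, -0.574) = 242.0322°
|p|² = ρ² + z² = 1.22394² + 2.263² = 6.61921
κ = 2ρ / |p|² = 2×1.22394 / 6.61921 = 0.36982
θ = 2·atan2(ρ, z) = 2·atan2(1.22394, 2.263) = 0.99158 rad
ℓ = θ/κ = 0.99158/0.36982 = 2.68129

0.3698 242.03 2.6813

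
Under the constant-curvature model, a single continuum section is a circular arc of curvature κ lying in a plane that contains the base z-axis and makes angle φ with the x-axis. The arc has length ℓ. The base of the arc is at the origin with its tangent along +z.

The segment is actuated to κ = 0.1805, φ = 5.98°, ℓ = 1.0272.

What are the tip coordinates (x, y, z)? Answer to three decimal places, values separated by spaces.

θ = κ·ℓ = 0.1805 × 1.0272 = 0.18541 rad
ρ = (1 − cos θ)/κ = (1 − 0.98286)/0.1805 = 0.09495
z = sin θ / κ = 0.18435/0.1805 = 1.02132
x = ρ cos φ = 0.09495 × cos(5.98°) = 0.09444
y = ρ sin φ = 0.09495 × sin(5.98°) = 0.00989

0.094 0.010 1.021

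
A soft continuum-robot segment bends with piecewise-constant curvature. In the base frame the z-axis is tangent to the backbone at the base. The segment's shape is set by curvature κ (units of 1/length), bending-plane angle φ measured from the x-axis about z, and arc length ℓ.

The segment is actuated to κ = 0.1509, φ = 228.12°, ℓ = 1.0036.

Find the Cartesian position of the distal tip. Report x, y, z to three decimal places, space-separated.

θ = κ·ℓ = 0.1509 × 1.0036 = 0.15144 rad
ρ = (1 − cos θ)/κ = (1 − 0.98855)/0.1509 = 0.07585
z = sin θ / κ = 0.15087/0.1509 = 0.99977
x = ρ cos φ = 0.07585 × cos(228.12°) = -0.05063
y = ρ sin φ = 0.07585 × sin(228.12°) = -0.05647

-0.051 -0.056 1.000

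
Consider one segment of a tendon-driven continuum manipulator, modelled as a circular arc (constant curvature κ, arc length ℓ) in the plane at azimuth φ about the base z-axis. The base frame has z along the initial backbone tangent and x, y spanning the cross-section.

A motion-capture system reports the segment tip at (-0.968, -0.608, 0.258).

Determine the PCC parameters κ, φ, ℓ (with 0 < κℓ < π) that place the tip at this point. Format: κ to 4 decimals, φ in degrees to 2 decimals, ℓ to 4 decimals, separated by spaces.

1.6648 212.13 1.6204

ρ = √(x²+y²) = √(-0.968² + -0.608²) = 1.14310
φ = atan2(y, x) mod 360° = atan2(-0.608, -0.968) = 212.1329°
|p|² = ρ² + z² = 1.14310² + 0.258² = 1.37325
κ = 2ρ / |p|² = 2×1.14310 / 1.37325 = 1.66481
θ = 2·atan2(ρ, z) = 2·atan2(1.14310, 0.258) = 2.69763 rad
ℓ = θ/κ = 2.69763/1.66481 = 1.62038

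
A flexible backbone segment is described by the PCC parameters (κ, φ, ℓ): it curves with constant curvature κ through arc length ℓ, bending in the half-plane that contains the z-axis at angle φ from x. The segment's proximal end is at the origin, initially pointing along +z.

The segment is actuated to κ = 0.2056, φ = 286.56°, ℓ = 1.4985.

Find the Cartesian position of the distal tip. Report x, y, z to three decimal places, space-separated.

θ = κ·ℓ = 0.2056 × 1.4985 = 0.30809 rad
ρ = (1 − cos θ)/κ = (1 − 0.95291)/0.2056 = 0.22902
z = sin θ / κ = 0.30324/0.2056 = 1.47491
x = ρ cos φ = 0.22902 × cos(286.56°) = 0.06527
y = ρ sin φ = 0.22902 × sin(286.56°) = -0.21952

0.065 -0.220 1.475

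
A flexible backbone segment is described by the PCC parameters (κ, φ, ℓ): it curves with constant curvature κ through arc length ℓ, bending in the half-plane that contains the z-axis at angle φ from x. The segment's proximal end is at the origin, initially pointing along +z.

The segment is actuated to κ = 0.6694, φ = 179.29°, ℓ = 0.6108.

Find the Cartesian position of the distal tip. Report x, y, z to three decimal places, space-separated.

θ = κ·ℓ = 0.6694 × 0.6108 = 0.40887 rad
ρ = (1 − cos θ)/κ = (1 − 0.91757)/0.6694 = 0.12314
z = sin θ / κ = 0.39757/0.6694 = 0.59392
x = ρ cos φ = 0.12314 × cos(179.29°) = -0.12313
y = ρ sin φ = 0.12314 × sin(179.29°) = 0.00153

-0.123 0.002 0.594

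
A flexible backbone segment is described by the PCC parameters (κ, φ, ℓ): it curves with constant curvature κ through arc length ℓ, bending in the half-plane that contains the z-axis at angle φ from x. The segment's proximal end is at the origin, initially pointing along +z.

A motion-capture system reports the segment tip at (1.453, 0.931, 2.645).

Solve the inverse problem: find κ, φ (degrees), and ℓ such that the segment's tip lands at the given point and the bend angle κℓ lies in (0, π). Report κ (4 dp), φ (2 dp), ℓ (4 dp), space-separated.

ρ = √(x²+y²) = √(1.453² + 0.931²) = 1.72568
φ = atan2(y, x) mod 360° = atan2(0.931, 1.453) = 32.6494°
|p|² = ρ² + z² = 1.72568² + 2.645² = 9.97400
κ = 2ρ / |p|² = 2×1.72568 / 9.97400 = 0.34604
θ = 2·atan2(ρ, z) = 2·atan2(1.72568, 2.645) = 1.15616 rad
ℓ = θ/κ = 1.15616/0.34604 = 3.34117

0.3460 32.65 3.3412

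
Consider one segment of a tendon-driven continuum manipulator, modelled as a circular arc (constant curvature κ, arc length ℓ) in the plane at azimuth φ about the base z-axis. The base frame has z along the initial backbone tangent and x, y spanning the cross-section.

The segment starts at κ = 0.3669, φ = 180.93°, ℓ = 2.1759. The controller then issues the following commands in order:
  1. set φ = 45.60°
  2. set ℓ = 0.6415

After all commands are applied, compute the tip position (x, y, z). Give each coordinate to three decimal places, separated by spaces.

initial: κ=0.3669, φ=180.93°, ℓ=2.1759
cmd 1: set φ=45.60° → (κ,φ,ℓ)=(0.3669,45.60°,2.1759) → tip=(0.5761,0.5883,1.9520)
cmd 2: set ℓ=0.6415 → (κ,φ,ℓ)=(0.3669,45.60°,0.6415) → tip=(0.0526,0.0537,0.6356)

0.053 0.054 0.636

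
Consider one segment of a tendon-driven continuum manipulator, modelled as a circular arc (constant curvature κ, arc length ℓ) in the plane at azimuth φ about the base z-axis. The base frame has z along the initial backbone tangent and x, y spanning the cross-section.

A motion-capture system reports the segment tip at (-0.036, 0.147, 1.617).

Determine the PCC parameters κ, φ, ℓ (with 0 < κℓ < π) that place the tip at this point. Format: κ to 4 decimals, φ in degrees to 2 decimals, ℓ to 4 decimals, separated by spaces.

0.1148 103.76 1.6264

ρ = √(x²+y²) = √(-0.036² + 0.147²) = 0.15134
φ = atan2(y, x) mod 360° = atan2(0.147, -0.036) = 103.7608°
|p|² = ρ² + z² = 0.15134² + 1.617² = 2.63759
κ = 2ρ / |p|² = 2×0.15134 / 2.63759 = 0.11476
θ = 2·atan2(ρ, z) = 2·atan2(0.15134, 1.617) = 0.18665 rad
ℓ = θ/κ = 0.18665/0.11476 = 1.62643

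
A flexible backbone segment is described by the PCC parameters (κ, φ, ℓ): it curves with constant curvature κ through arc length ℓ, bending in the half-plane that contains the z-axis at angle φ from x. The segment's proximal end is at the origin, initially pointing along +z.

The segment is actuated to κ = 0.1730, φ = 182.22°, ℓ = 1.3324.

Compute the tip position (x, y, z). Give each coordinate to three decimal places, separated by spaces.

θ = κ·ℓ = 0.1730 × 1.3324 = 0.23051 rad
ρ = (1 − cos θ)/κ = (1 − 0.97355)/0.1730 = 0.15288
z = sin θ / κ = 0.22847/0.1730 = 1.32063
x = ρ cos φ = 0.15288 × cos(182.22°) = -0.15277
y = ρ sin φ = 0.15288 × sin(182.22°) = -0.00592

-0.153 -0.006 1.321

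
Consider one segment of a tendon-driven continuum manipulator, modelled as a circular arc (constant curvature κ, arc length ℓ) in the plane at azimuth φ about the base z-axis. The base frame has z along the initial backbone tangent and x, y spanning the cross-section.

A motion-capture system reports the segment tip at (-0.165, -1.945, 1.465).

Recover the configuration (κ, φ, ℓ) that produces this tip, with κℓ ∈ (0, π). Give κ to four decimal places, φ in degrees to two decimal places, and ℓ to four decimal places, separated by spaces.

0.6554 265.15 2.8286

ρ = √(x²+y²) = √(-0.165² + -1.945²) = 1.95199
φ = atan2(y, x) mod 360° = atan2(-1.945, -0.165) = 265.1510°
|p|² = ρ² + z² = 1.95199² + 1.465² = 5.95648
κ = 2ρ / |p|² = 2×1.95199 / 5.95648 = 0.65542
θ = 2·atan2(ρ, z) = 2·atan2(1.95199, 1.465) = 1.85393 rad
ℓ = θ/κ = 1.85393/0.65542 = 2.82863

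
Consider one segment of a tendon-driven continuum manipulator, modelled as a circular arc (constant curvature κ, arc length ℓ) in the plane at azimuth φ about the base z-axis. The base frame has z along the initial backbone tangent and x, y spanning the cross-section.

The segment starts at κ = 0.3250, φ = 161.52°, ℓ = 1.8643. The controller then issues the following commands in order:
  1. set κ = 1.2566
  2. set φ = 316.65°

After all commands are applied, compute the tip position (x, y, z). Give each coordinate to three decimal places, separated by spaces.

initial: κ=0.3250, φ=161.52°, ℓ=1.8643
cmd 1: set κ=1.2566 → (κ,φ,ℓ)=(1.2566,161.52°,1.8643) → tip=(-1.2812,0.4282,0.5703)
cmd 2: set φ=316.65° → (κ,φ,ℓ)=(1.2566,316.65°,1.8643) → tip=(0.9823,-0.9273,0.5703)

0.982 -0.927 0.570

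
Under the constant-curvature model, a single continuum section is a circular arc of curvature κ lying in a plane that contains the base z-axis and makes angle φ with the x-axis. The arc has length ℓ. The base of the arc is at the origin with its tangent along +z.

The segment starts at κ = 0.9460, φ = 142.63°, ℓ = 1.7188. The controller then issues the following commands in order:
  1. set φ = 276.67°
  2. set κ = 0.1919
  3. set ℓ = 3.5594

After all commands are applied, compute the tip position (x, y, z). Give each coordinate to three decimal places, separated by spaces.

0.136 -1.161 3.289

initial: κ=0.9460, φ=142.63°, ℓ=1.7188
cmd 1: set φ=276.67° → (κ,φ,ℓ)=(0.9460,276.67°,1.7188) → tip=(0.1296,-1.1078,1.0555)
cmd 2: set κ=0.1919 → (κ,φ,ℓ)=(0.1919,276.67°,1.7188) → tip=(0.0326,-0.2790,1.6878)
cmd 3: set ℓ=3.5594 → (κ,φ,ℓ)=(0.1919,276.67°,3.5594) → tip=(0.1358,-1.1612,3.2890)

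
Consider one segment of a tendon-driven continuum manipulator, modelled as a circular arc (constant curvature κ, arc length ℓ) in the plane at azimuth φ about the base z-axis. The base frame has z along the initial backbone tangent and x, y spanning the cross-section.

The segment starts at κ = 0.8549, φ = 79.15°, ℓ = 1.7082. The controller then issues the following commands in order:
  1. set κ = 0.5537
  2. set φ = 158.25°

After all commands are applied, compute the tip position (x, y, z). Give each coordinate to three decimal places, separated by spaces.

-0.696 0.278 1.465

initial: κ=0.8549, φ=79.15°, ℓ=1.7082
cmd 1: set κ=0.5537 → (κ,φ,ℓ)=(0.5537,79.15°,1.7082) → tip=(0.1411,0.7360,1.4647)
cmd 2: set φ=158.25° → (κ,φ,ℓ)=(0.5537,158.25°,1.7082) → tip=(-0.6960,0.2777,1.4647)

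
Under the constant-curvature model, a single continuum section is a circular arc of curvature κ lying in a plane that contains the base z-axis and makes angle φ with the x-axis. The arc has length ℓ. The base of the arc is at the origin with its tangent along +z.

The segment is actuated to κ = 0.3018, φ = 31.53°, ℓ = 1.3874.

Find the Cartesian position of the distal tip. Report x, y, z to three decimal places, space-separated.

0.244 0.150 1.347

θ = κ·ℓ = 0.3018 × 1.3874 = 0.41872 rad
ρ = (1 − cos θ)/κ = (1 − 0.91361)/0.3018 = 0.28625
z = sin θ / κ = 0.40659/0.3018 = 1.34721
x = ρ cos φ = 0.28625 × cos(31.53°) = 0.24399
y = ρ sin φ = 0.28625 × sin(31.53°) = 0.14969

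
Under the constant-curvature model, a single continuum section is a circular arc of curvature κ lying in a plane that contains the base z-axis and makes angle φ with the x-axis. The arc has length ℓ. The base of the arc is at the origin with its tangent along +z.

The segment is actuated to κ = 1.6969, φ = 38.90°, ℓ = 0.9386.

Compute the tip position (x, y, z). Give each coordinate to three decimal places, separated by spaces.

θ = κ·ℓ = 1.6969 × 0.9386 = 1.59271 rad
ρ = (1 − cos θ)/κ = (1 − -0.02191)/1.6969 = 0.60222
z = sin θ / κ = 0.99976/1.6969 = 0.58917
x = ρ cos φ = 0.60222 × cos(38.90°) = 0.46868
y = ρ sin φ = 0.60222 × sin(38.90°) = 0.37817

0.469 0.378 0.589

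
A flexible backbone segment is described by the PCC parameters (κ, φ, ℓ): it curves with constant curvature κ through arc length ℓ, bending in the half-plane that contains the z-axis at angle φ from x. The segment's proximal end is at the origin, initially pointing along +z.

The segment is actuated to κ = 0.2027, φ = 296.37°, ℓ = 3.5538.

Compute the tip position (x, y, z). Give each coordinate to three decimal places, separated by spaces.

0.544 -1.098 3.254

θ = κ·ℓ = 0.2027 × 3.5538 = 0.72036 rad
ρ = (1 − cos θ)/κ = (1 − 0.75157)/0.2027 = 1.22560
z = sin θ / κ = 0.65965/0.2027 = 3.25433
x = ρ cos φ = 1.22560 × cos(296.37°) = 0.54437
y = ρ sin φ = 1.22560 × sin(296.37°) = -1.09807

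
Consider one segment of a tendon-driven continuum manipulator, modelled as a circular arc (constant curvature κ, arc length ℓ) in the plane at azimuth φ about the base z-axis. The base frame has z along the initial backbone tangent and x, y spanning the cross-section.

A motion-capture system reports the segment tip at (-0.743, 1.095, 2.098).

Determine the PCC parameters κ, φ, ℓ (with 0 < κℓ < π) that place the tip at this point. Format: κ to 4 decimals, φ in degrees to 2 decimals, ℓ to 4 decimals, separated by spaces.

0.4301 124.16 2.6164

ρ = √(x²+y²) = √(-0.743² + 1.095²) = 1.32328
φ = atan2(y, x) mod 360° = atan2(1.095, -0.743) = 124.1584°
|p|² = ρ² + z² = 1.32328² + 2.098² = 6.15268
κ = 2ρ / |p|² = 2×1.32328 / 6.15268 = 0.43015
θ = 2·atan2(ρ, z) = 2·atan2(1.32328, 2.098) = 1.12543 rad
ℓ = θ/κ = 1.12543/0.43015 = 2.61637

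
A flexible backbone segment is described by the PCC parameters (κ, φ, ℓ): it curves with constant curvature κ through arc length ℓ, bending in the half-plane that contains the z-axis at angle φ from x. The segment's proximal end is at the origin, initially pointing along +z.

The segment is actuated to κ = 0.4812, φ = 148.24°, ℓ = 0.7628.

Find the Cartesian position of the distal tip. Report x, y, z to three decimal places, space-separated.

-0.118 0.073 0.746

θ = κ·ℓ = 0.4812 × 0.7628 = 0.36706 rad
ρ = (1 − cos θ)/κ = (1 − 0.93339)/0.4812 = 0.13843
z = sin θ / κ = 0.35887/0.4812 = 0.74579
x = ρ cos φ = 0.13843 × cos(148.24°) = -0.11770
y = ρ sin φ = 0.13843 × sin(148.24°) = 0.07287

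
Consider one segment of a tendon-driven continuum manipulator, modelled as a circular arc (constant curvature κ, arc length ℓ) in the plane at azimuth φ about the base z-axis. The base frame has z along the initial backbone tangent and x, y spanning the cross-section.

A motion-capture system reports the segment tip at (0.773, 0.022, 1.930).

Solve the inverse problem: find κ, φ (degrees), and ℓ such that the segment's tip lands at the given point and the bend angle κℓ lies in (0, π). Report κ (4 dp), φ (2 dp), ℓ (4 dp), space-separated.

ρ = √(x²+y²) = √(0.773² + 0.022²) = 0.77331
φ = atan2(y, x) mod 360° = atan2(0.022, 0.773) = 1.6302°
|p|² = ρ² + z² = 0.77331² + 1.930² = 4.32291
κ = 2ρ / |p|² = 2×0.77331 / 4.32291 = 0.35777
θ = 2·atan2(ρ, z) = 2·atan2(0.77331, 1.930) = 0.76219 rad
ℓ = θ/κ = 0.76219/0.35777 = 2.13035

0.3578 1.63 2.1304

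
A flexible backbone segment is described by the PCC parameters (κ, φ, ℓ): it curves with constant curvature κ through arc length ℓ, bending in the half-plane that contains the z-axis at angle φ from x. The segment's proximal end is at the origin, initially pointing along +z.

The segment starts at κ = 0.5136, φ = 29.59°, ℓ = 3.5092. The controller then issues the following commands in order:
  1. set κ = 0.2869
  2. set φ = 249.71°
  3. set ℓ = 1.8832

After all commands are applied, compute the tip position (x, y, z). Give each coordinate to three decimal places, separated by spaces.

-0.172 -0.466 1.793

initial: κ=0.5136, φ=29.59°, ℓ=3.5092
cmd 1: set κ=0.2869 → (κ,φ,ℓ)=(0.2869,29.59°,3.5092) → tip=(1.4107,0.8011,2.9457)
cmd 2: set φ=249.71° → (κ,φ,ℓ)=(0.2869,249.71°,3.5092) → tip=(-0.5626,-1.5216,2.9457)
cmd 3: set ℓ=1.8832 → (κ,φ,ℓ)=(0.2869,249.71°,1.8832) → tip=(-0.1722,-0.4657,1.7929)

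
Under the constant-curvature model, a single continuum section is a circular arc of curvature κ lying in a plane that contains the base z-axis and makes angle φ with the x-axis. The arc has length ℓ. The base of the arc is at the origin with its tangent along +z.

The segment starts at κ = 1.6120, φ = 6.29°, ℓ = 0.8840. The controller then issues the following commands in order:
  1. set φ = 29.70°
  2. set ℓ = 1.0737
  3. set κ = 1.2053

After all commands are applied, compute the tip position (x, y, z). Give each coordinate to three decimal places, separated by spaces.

0.524 0.299 0.798

initial: κ=1.6120, φ=6.29°, ℓ=0.8840
cmd 1: set φ=29.70° → (κ,φ,ℓ)=(1.6120,29.70°,0.8840) → tip=(0.4606,0.2627,0.6138)
cmd 2: set ℓ=1.0737 → (κ,φ,ℓ)=(1.6120,29.70°,1.0737) → tip=(0.6247,0.3563,0.6124)
cmd 3: set κ=1.2053 → (κ,φ,ℓ)=(1.2053,29.70°,1.0737) → tip=(0.5238,0.2988,0.7981)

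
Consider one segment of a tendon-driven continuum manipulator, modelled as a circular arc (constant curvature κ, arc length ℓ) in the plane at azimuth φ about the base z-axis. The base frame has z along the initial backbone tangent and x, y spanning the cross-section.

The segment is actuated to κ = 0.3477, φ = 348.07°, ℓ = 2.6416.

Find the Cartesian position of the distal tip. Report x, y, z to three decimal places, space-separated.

1.106 -0.234 2.286

θ = κ·ℓ = 0.3477 × 2.6416 = 0.91848 rad
ρ = (1 − cos θ)/κ = (1 − 0.60703)/0.3477 = 1.13021
z = sin θ / κ = 0.79468/0.3477 = 2.28554
x = ρ cos φ = 1.13021 × cos(348.07°) = 1.10580
y = ρ sin φ = 1.13021 × sin(348.07°) = -0.23363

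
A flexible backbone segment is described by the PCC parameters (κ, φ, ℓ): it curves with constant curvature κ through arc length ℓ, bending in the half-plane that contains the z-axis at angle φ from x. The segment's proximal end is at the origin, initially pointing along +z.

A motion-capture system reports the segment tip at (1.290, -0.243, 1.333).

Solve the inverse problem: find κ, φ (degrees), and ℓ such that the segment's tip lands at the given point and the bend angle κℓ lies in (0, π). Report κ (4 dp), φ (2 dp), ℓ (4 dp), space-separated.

ρ = √(x²+y²) = √(1.290² + -0.243²) = 1.31269
φ = atan2(y, x) mod 360° = atan2(-0.243, 1.290) = 349.3321°
|p|² = ρ² + z² = 1.31269² + 1.333² = 3.50004
κ = 2ρ / |p|² = 2×1.31269 / 3.50004 = 0.75010
θ = 2·atan2(ρ, z) = 2·atan2(1.31269, 1.333) = 1.55544 rad
ℓ = θ/κ = 1.55544/0.75010 = 2.07365

0.7501 349.33 2.0736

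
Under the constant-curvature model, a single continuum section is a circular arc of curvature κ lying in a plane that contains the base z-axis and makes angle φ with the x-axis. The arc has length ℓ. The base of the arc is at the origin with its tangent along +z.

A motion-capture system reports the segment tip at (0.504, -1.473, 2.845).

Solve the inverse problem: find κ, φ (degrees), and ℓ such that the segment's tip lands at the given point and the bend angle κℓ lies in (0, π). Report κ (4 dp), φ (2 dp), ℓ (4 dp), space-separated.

0.2960 288.89 3.3827

ρ = √(x²+y²) = √(0.504² + -1.473²) = 1.55684
φ = atan2(y, x) mod 360° = atan2(-1.473, 0.504) = 288.8888°
|p|² = ρ² + z² = 1.55684² + 2.845² = 10.51777
κ = 2ρ / |p|² = 2×1.55684 / 10.51777 = 0.29604
θ = 2·atan2(ρ, z) = 2·atan2(1.55684, 2.845) = 1.00141 rad
ℓ = θ/κ = 1.00141/0.29604 = 3.38269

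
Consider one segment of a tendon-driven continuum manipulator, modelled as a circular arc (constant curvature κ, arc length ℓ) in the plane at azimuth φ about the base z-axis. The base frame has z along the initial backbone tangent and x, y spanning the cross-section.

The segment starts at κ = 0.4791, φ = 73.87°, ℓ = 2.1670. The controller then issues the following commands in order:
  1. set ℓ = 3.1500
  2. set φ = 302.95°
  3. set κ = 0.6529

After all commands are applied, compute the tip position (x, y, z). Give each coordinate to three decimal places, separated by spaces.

1.222 -1.885 1.354

initial: κ=0.4791, φ=73.87°, ℓ=2.1670
cmd 1: set ℓ=3.1500 → (κ,φ,ℓ)=(0.4791,73.87°,3.1500) → tip=(0.5442,1.8816,2.0833)
cmd 2: set φ=302.95° → (κ,φ,ℓ)=(0.4791,302.95°,3.1500) → tip=(1.0653,-1.6436,2.0833)
cmd 3: set κ=0.6529 → (κ,φ,ℓ)=(0.6529,302.95°,3.1500) → tip=(1.2221,-1.8854,1.3544)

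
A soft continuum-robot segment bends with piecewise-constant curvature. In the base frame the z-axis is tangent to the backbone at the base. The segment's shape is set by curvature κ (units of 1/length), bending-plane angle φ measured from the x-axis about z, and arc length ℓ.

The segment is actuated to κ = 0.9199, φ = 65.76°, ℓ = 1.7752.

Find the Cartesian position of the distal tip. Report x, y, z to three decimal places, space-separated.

0.474 1.053 1.085

θ = κ·ℓ = 0.9199 × 1.7752 = 1.63301 rad
ρ = (1 − cos θ)/κ = (1 − -0.06217)/0.9199 = 1.15466
z = sin θ / κ = 0.99807/0.9199 = 1.08497
x = ρ cos φ = 1.15466 × cos(65.76°) = 0.47406
y = ρ sin φ = 1.15466 × sin(65.76°) = 1.05286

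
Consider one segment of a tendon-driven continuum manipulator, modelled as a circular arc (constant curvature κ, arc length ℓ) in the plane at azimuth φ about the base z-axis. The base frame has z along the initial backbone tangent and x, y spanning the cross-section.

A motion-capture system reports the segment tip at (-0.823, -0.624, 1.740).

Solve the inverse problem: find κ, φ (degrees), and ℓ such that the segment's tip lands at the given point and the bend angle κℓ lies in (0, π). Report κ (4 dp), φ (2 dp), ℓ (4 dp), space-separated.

0.5045 217.17 2.1236

ρ = √(x²+y²) = √(-0.823² + -0.624²) = 1.03281
φ = atan2(y, x) mod 360° = atan2(-0.624, -0.823) = 217.1695°
|p|² = ρ² + z² = 1.03281² + 1.740² = 4.09431
κ = 2ρ / |p|² = 2×1.03281 / 4.09431 = 0.50451
θ = 2·atan2(ρ, z) = 2·atan2(1.03281, 1.740) = 1.07136 rad
ℓ = θ/κ = 1.07136/0.50451 = 2.12355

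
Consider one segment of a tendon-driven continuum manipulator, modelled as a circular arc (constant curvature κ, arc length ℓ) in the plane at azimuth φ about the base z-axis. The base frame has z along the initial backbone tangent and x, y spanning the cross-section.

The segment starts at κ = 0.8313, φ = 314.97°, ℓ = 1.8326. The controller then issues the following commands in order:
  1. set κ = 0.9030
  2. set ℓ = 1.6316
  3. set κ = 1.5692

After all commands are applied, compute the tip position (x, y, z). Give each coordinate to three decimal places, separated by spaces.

initial: κ=0.8313, φ=314.97°, ℓ=1.8326
cmd 1: set κ=0.9030 → (κ,φ,ℓ)=(0.9030,314.97°,1.8326) → tip=(0.8484,-0.8492,1.1035)
cmd 2: set ℓ=1.6316 → (κ,φ,ℓ)=(0.9030,314.97°,1.6316) → tip=(0.7065,-0.7072,1.1022)
cmd 3: set κ=1.5692 → (κ,φ,ℓ)=(1.5692,314.97°,1.6316) → tip=(0.8268,-0.8277,0.3499)

0.827 -0.828 0.350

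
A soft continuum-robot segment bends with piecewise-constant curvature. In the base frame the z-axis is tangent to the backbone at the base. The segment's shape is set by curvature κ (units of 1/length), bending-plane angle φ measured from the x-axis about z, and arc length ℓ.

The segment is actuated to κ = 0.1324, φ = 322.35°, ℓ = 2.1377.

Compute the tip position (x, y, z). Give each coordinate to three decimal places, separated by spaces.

0.238 -0.184 2.109

θ = κ·ℓ = 0.1324 × 2.1377 = 0.28303 rad
ρ = (1 − cos θ)/κ = (1 − 0.96021)/0.1324 = 0.30050
z = sin θ / κ = 0.27927/0.1324 = 2.10927
x = ρ cos φ = 0.30050 × cos(322.35°) = 0.23793
y = ρ sin φ = 0.30050 × sin(322.35°) = -0.18356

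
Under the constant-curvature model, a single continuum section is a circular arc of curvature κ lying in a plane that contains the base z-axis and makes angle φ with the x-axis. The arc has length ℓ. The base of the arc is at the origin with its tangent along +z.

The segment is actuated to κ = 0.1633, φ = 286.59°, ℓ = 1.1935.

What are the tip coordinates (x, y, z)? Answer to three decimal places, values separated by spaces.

0.033 -0.111 1.186

θ = κ·ℓ = 0.1633 × 1.1935 = 0.19490 rad
ρ = (1 − cos θ)/κ = (1 − 0.98107)/0.1633 = 0.11594
z = sin θ / κ = 0.19367/0.1633 = 1.18596
x = ρ cos φ = 0.11594 × cos(286.59°) = 0.03310
y = ρ sin φ = 0.11594 × sin(286.59°) = -0.11111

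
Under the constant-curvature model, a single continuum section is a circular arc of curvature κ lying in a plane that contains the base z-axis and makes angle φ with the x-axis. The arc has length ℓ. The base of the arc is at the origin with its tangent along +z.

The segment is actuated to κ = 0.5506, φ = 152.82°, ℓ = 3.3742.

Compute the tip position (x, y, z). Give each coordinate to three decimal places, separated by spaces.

θ = κ·ℓ = 0.5506 × 3.3742 = 1.85783 rad
ρ = (1 − cos θ)/κ = (1 − -0.28311)/0.5506 = 2.33039
z = sin θ / κ = 0.95909/0.5506 = 1.74189
x = ρ cos φ = 2.33039 × cos(152.82°) = -2.07306
y = ρ sin φ = 2.33039 × sin(152.82°) = 1.06449

-2.073 1.064 1.742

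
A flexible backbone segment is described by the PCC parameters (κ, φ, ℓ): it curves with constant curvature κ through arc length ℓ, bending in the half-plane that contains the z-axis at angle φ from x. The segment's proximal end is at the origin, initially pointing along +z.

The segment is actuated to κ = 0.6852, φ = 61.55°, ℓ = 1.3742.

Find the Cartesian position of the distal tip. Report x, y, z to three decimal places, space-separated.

0.286 0.528 1.180

θ = κ·ℓ = 0.6852 × 1.3742 = 0.94160 rad
ρ = (1 − cos θ)/κ = (1 − 0.58849)/0.6852 = 0.60056
z = sin θ / κ = 0.80850/0.6852 = 1.17995
x = ρ cos φ = 0.60056 × cos(61.55°) = 0.28610
y = ρ sin φ = 0.60056 × sin(61.55°) = 0.52804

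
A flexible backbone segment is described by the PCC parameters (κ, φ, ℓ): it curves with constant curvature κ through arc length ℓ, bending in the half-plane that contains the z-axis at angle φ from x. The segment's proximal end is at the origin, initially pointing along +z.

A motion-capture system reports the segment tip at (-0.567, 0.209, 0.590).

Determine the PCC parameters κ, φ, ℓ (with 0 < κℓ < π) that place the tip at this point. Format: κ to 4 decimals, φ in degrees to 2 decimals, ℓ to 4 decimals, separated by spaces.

1.6944 159.77 0.9412

ρ = √(x²+y²) = √(-0.567² + 0.209²) = 0.60429
φ = atan2(y, x) mod 360° = atan2(0.209, -0.567) = 159.7658°
|p|² = ρ² + z² = 0.60429² + 0.590² = 0.71327
κ = 2ρ / |p|² = 2×0.60429 / 0.71327 = 1.69443
θ = 2·atan2(ρ, z) = 2·atan2(0.60429, 0.590) = 1.59473 rad
ℓ = θ/κ = 1.59473/1.69443 = 0.94116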